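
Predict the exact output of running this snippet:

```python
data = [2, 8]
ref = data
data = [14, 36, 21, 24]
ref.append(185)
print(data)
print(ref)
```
[14, 36, 21, 24]
[2, 8, 185]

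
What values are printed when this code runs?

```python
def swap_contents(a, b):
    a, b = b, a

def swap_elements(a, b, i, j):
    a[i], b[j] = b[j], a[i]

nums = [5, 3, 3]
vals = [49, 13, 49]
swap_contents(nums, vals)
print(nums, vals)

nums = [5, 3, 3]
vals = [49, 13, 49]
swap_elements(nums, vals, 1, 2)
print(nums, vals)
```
[5, 3, 3] [49, 13, 49]
[5, 49, 3] [49, 13, 3]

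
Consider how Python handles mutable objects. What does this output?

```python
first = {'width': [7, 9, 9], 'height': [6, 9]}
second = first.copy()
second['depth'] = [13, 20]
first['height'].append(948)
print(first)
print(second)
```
{'width': [7, 9, 9], 'height': [6, 9, 948]}
{'width': [7, 9, 9], 'height': [6, 9, 948], 'depth': [13, 20]}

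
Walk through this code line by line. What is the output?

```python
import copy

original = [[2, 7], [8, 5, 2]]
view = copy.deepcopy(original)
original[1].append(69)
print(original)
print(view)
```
[[2, 7], [8, 5, 2, 69]]
[[2, 7], [8, 5, 2]]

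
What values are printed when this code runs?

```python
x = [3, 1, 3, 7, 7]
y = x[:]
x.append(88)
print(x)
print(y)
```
[3, 1, 3, 7, 7, 88]
[3, 1, 3, 7, 7]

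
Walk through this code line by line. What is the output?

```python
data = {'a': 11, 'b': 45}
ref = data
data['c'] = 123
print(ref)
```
{'a': 11, 'b': 45, 'c': 123}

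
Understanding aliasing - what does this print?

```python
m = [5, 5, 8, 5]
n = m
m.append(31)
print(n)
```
[5, 5, 8, 5, 31]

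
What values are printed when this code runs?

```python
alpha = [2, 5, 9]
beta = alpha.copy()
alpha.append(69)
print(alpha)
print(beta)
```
[2, 5, 9, 69]
[2, 5, 9]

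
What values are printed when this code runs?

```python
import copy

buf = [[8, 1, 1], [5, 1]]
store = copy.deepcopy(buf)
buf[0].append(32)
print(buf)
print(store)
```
[[8, 1, 1, 32], [5, 1]]
[[8, 1, 1], [5, 1]]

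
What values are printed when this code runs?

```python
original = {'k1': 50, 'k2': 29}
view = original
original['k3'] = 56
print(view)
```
{'k1': 50, 'k2': 29, 'k3': 56}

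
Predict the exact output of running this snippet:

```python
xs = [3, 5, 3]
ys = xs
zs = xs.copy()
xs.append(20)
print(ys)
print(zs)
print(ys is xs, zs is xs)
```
[3, 5, 3, 20]
[3, 5, 3]
True False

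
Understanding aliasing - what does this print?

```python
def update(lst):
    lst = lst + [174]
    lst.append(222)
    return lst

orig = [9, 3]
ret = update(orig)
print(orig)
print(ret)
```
[9, 3]
[9, 3, 174, 222]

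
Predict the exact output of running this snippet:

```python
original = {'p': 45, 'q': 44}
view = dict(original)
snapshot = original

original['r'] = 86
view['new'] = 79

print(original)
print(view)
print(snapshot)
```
{'p': 45, 'q': 44, 'r': 86}
{'p': 45, 'q': 44, 'new': 79}
{'p': 45, 'q': 44, 'r': 86}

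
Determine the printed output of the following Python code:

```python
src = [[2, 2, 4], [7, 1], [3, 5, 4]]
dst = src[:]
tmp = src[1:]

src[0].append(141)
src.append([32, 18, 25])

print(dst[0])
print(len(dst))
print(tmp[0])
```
[2, 2, 4, 141]
3
[7, 1]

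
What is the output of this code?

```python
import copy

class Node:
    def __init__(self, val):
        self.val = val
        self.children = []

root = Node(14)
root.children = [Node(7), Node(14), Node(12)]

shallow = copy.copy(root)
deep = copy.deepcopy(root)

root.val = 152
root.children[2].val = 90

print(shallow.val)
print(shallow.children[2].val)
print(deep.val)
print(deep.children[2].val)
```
14
90
14
12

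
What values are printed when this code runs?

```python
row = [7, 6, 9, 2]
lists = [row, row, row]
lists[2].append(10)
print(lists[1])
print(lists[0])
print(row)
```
[7, 6, 9, 2, 10]
[7, 6, 9, 2, 10]
[7, 6, 9, 2, 10]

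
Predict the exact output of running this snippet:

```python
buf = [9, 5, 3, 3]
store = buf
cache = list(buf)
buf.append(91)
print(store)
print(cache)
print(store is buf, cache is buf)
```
[9, 5, 3, 3, 91]
[9, 5, 3, 3]
True False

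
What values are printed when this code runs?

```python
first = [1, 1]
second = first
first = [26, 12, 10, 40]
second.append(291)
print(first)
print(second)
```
[26, 12, 10, 40]
[1, 1, 291]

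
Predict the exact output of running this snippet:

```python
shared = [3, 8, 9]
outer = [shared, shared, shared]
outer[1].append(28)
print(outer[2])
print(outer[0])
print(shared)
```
[3, 8, 9, 28]
[3, 8, 9, 28]
[3, 8, 9, 28]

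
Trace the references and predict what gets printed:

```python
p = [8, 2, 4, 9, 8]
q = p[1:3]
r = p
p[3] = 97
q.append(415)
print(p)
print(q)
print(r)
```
[8, 2, 4, 97, 8]
[2, 4, 415]
[8, 2, 4, 97, 8]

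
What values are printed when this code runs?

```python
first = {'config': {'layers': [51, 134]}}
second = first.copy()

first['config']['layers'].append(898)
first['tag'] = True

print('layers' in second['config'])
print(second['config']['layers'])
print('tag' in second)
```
True
[51, 134, 898]
False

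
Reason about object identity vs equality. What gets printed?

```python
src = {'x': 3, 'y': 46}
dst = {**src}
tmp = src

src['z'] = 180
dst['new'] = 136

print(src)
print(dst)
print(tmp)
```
{'x': 3, 'y': 46, 'z': 180}
{'x': 3, 'y': 46, 'new': 136}
{'x': 3, 'y': 46, 'z': 180}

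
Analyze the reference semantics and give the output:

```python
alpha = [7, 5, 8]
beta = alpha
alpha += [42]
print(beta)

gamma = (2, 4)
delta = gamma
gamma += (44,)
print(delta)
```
[7, 5, 8, 42]
(2, 4)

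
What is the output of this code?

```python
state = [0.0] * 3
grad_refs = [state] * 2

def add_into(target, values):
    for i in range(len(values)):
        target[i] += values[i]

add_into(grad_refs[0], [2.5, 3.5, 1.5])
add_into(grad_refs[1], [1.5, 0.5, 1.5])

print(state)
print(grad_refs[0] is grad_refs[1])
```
[4.0, 4.0, 3.0]
True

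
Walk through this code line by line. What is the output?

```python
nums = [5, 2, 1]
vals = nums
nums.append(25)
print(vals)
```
[5, 2, 1, 25]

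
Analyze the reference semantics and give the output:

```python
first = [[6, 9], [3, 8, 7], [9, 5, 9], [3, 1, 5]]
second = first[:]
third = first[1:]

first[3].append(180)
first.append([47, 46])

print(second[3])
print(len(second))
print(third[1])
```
[3, 1, 5, 180]
4
[9, 5, 9]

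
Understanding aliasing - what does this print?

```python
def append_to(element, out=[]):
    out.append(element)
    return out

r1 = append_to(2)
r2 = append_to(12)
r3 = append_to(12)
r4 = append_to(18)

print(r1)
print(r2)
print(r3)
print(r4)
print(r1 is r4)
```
[2, 12, 12, 18]
[2, 12, 12, 18]
[2, 12, 12, 18]
[2, 12, 12, 18]
True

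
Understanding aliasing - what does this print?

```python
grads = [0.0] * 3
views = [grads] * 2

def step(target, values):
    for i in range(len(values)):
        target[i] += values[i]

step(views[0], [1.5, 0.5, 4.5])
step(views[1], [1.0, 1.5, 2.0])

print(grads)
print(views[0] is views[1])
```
[2.5, 2.0, 6.5]
True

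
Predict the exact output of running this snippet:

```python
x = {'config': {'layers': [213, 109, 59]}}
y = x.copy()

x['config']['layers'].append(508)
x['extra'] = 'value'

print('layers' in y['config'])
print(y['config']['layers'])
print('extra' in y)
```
True
[213, 109, 59, 508]
False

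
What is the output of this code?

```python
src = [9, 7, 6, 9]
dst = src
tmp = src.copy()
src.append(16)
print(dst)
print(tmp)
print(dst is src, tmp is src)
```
[9, 7, 6, 9, 16]
[9, 7, 6, 9]
True False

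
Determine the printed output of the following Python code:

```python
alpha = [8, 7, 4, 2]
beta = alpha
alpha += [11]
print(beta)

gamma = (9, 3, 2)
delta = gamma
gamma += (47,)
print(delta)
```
[8, 7, 4, 2, 11]
(9, 3, 2)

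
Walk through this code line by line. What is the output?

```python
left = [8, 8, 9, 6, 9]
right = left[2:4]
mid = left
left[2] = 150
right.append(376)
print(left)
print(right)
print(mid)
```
[8, 8, 150, 6, 9]
[9, 6, 376]
[8, 8, 150, 6, 9]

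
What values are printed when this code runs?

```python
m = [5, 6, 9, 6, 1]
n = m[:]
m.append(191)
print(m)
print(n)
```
[5, 6, 9, 6, 1, 191]
[5, 6, 9, 6, 1]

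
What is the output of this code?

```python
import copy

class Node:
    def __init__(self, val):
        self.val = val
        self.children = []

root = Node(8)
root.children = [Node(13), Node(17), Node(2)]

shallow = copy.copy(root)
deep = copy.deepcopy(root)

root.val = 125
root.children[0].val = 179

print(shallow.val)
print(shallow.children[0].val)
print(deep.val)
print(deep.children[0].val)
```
8
179
8
13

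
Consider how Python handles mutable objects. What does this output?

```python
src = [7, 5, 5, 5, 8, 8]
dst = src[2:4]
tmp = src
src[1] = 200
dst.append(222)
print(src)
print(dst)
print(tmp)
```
[7, 200, 5, 5, 8, 8]
[5, 5, 222]
[7, 200, 5, 5, 8, 8]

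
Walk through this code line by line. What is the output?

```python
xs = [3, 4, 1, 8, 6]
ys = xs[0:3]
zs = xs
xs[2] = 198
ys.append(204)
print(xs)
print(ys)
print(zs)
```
[3, 4, 198, 8, 6]
[3, 4, 1, 204]
[3, 4, 198, 8, 6]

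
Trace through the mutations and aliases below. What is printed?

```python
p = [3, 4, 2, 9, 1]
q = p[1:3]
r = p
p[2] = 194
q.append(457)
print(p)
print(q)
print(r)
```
[3, 4, 194, 9, 1]
[4, 2, 457]
[3, 4, 194, 9, 1]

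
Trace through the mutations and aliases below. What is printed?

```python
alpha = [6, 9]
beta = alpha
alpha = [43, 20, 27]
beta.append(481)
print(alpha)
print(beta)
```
[43, 20, 27]
[6, 9, 481]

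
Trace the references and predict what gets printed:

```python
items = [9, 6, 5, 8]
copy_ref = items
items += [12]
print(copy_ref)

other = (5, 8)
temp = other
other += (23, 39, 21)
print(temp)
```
[9, 6, 5, 8, 12]
(5, 8)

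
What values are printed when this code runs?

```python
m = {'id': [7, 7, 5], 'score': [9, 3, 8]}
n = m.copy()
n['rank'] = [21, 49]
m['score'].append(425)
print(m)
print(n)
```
{'id': [7, 7, 5], 'score': [9, 3, 8, 425]}
{'id': [7, 7, 5], 'score': [9, 3, 8, 425], 'rank': [21, 49]}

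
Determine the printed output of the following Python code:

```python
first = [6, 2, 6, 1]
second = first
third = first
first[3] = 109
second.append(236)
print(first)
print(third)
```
[6, 2, 6, 109, 236]
[6, 2, 6, 109, 236]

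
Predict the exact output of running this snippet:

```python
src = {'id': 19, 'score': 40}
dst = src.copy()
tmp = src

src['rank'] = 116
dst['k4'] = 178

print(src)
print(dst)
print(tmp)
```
{'id': 19, 'score': 40, 'rank': 116}
{'id': 19, 'score': 40, 'k4': 178}
{'id': 19, 'score': 40, 'rank': 116}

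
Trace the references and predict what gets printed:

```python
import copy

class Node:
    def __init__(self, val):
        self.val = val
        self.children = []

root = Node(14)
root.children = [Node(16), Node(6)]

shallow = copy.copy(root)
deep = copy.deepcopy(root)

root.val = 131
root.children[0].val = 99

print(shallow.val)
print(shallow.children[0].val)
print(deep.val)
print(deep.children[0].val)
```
14
99
14
16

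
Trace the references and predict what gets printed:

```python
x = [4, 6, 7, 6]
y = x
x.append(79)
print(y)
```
[4, 6, 7, 6, 79]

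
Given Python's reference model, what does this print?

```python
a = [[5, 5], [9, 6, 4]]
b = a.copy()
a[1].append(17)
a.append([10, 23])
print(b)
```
[[5, 5], [9, 6, 4, 17]]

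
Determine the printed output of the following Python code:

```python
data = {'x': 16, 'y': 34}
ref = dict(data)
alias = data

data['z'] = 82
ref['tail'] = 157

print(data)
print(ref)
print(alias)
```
{'x': 16, 'y': 34, 'z': 82}
{'x': 16, 'y': 34, 'tail': 157}
{'x': 16, 'y': 34, 'z': 82}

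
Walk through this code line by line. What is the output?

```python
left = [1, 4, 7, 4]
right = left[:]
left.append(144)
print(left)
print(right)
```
[1, 4, 7, 4, 144]
[1, 4, 7, 4]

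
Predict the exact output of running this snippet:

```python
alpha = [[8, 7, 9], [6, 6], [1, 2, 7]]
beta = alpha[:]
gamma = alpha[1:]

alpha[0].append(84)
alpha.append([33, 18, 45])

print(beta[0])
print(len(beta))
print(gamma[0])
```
[8, 7, 9, 84]
3
[6, 6]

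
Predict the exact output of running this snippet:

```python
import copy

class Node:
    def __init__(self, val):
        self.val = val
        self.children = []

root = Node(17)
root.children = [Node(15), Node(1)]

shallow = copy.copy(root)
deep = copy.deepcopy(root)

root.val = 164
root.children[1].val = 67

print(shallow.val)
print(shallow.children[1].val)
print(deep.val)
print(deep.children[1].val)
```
17
67
17
1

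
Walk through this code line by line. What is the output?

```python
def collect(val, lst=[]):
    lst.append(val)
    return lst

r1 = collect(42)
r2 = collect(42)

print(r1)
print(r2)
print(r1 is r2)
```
[42, 42]
[42, 42]
True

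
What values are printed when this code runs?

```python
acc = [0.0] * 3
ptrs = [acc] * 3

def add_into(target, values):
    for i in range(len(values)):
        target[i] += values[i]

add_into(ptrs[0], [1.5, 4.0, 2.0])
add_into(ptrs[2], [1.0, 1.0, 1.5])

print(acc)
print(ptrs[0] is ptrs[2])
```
[2.5, 5.0, 3.5]
True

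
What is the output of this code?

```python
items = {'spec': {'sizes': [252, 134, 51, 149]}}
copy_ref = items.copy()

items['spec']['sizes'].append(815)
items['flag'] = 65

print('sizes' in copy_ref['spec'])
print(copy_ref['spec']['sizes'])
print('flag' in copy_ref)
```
True
[252, 134, 51, 149, 815]
False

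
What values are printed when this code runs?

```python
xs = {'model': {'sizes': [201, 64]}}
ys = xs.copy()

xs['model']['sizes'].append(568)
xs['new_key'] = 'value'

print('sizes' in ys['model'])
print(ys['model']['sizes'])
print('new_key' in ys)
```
True
[201, 64, 568]
False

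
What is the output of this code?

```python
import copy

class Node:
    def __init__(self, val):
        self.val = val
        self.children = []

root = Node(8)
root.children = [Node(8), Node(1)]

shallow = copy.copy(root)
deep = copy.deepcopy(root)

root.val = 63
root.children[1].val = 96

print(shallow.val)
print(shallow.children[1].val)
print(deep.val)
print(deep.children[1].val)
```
8
96
8
1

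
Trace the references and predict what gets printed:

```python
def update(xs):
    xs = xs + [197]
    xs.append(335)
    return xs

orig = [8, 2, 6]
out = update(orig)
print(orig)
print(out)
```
[8, 2, 6]
[8, 2, 6, 197, 335]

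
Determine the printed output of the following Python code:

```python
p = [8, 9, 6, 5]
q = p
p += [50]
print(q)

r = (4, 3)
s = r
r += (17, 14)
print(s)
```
[8, 9, 6, 5, 50]
(4, 3)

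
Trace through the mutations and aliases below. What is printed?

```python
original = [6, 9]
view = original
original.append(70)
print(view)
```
[6, 9, 70]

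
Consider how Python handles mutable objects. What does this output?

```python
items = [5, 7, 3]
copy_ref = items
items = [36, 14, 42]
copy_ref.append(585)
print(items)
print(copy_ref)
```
[36, 14, 42]
[5, 7, 3, 585]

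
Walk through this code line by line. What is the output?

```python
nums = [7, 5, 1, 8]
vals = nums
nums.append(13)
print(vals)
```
[7, 5, 1, 8, 13]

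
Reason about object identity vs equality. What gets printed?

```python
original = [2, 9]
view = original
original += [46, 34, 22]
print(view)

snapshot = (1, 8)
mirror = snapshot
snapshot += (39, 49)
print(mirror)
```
[2, 9, 46, 34, 22]
(1, 8)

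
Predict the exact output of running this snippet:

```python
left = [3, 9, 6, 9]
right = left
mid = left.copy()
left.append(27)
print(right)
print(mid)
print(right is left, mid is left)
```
[3, 9, 6, 9, 27]
[3, 9, 6, 9]
True False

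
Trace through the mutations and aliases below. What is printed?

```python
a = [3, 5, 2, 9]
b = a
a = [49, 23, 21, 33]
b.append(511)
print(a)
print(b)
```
[49, 23, 21, 33]
[3, 5, 2, 9, 511]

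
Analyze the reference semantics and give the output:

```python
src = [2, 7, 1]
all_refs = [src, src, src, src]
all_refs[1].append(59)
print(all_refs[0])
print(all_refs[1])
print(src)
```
[2, 7, 1, 59]
[2, 7, 1, 59]
[2, 7, 1, 59]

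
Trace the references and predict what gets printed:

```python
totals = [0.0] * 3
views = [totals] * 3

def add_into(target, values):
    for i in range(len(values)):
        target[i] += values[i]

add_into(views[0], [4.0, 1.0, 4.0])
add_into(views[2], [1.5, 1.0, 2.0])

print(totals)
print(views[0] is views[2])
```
[5.5, 2.0, 6.0]
True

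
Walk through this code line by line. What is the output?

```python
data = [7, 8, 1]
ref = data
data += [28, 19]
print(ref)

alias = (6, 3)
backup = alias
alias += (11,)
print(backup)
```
[7, 8, 1, 28, 19]
(6, 3)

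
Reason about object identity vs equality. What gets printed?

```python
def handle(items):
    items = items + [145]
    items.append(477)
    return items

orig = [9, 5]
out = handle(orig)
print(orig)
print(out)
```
[9, 5]
[9, 5, 145, 477]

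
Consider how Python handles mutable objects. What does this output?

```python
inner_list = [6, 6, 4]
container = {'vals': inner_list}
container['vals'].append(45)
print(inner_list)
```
[6, 6, 4, 45]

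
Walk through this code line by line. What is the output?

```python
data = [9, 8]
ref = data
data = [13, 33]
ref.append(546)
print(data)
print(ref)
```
[13, 33]
[9, 8, 546]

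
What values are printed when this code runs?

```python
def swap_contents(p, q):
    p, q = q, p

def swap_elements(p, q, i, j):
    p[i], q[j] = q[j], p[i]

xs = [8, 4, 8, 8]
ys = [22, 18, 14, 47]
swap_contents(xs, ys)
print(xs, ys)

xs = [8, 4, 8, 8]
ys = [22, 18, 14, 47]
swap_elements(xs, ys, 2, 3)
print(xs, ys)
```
[8, 4, 8, 8] [22, 18, 14, 47]
[8, 4, 47, 8] [22, 18, 14, 8]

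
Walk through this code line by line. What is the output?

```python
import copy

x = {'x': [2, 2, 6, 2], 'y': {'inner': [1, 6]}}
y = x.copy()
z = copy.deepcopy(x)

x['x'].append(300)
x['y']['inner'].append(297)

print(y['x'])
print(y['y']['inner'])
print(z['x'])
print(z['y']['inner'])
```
[2, 2, 6, 2, 300]
[1, 6, 297]
[2, 2, 6, 2]
[1, 6]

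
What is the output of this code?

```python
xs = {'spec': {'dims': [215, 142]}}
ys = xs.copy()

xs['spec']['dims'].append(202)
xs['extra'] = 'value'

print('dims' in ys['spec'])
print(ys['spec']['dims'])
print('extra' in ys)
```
True
[215, 142, 202]
False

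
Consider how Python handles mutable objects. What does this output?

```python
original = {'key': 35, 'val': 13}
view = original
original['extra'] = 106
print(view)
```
{'key': 35, 'val': 13, 'extra': 106}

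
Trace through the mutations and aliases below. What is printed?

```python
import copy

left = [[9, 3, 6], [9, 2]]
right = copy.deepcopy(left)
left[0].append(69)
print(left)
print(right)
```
[[9, 3, 6, 69], [9, 2]]
[[9, 3, 6], [9, 2]]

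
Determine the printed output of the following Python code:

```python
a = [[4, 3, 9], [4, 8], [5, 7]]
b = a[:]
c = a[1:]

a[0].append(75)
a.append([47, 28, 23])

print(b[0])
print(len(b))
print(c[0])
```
[4, 3, 9, 75]
3
[4, 8]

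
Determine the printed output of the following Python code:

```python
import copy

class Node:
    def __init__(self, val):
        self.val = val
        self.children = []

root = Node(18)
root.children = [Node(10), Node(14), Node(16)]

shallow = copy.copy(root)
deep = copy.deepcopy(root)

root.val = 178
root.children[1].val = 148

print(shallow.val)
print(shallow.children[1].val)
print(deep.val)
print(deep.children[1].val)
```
18
148
18
14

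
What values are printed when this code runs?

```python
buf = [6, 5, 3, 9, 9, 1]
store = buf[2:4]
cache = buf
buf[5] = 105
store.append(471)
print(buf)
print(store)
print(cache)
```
[6, 5, 3, 9, 9, 105]
[3, 9, 471]
[6, 5, 3, 9, 9, 105]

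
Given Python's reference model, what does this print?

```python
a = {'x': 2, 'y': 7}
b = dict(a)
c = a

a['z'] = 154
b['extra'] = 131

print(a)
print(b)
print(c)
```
{'x': 2, 'y': 7, 'z': 154}
{'x': 2, 'y': 7, 'extra': 131}
{'x': 2, 'y': 7, 'z': 154}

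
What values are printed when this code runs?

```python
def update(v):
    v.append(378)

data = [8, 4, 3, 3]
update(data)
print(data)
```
[8, 4, 3, 3, 378]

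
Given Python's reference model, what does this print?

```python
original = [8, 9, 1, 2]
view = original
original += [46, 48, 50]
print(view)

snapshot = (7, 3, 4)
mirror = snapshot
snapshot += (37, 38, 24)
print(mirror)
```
[8, 9, 1, 2, 46, 48, 50]
(7, 3, 4)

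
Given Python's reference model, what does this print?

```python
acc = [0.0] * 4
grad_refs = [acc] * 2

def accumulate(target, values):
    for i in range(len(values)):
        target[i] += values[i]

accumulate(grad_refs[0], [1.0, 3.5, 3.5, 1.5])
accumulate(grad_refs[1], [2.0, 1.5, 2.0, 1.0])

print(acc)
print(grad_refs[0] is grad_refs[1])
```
[3.0, 5.0, 5.5, 2.5]
True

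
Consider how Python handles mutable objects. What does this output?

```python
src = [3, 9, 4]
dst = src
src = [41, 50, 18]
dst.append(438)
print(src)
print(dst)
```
[41, 50, 18]
[3, 9, 4, 438]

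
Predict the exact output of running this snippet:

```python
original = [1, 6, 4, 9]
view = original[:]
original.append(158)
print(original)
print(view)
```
[1, 6, 4, 9, 158]
[1, 6, 4, 9]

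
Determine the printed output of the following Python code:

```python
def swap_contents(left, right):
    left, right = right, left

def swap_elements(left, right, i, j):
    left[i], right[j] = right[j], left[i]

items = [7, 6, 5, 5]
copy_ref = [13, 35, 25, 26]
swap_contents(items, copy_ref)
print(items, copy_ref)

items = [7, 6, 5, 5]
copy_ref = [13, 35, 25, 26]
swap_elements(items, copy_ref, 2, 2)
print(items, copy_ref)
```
[7, 6, 5, 5] [13, 35, 25, 26]
[7, 6, 25, 5] [13, 35, 5, 26]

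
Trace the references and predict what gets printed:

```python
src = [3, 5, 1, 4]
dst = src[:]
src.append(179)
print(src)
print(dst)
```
[3, 5, 1, 4, 179]
[3, 5, 1, 4]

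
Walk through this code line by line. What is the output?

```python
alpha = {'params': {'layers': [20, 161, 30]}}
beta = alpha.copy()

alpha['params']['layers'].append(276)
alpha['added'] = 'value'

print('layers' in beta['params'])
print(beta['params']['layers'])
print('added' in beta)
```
True
[20, 161, 30, 276]
False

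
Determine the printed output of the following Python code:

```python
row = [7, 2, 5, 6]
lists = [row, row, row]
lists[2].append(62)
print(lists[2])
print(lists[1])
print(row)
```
[7, 2, 5, 6, 62]
[7, 2, 5, 6, 62]
[7, 2, 5, 6, 62]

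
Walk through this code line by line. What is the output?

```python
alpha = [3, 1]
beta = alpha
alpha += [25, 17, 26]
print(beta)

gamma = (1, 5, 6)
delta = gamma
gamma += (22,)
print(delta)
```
[3, 1, 25, 17, 26]
(1, 5, 6)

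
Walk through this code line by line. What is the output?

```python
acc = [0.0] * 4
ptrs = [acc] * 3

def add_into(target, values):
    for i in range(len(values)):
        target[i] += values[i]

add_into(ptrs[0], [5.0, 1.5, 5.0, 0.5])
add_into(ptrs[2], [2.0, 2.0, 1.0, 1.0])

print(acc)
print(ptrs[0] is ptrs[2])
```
[7.0, 3.5, 6.0, 1.5]
True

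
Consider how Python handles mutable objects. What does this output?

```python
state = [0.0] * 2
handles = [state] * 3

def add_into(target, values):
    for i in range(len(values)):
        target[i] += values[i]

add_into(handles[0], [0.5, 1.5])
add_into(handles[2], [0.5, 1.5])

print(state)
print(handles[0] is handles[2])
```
[1.0, 3.0]
True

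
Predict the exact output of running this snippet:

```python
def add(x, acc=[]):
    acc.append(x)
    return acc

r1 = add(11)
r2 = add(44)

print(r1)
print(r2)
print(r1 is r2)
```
[11, 44]
[11, 44]
True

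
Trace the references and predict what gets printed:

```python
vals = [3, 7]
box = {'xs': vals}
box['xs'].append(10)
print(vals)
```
[3, 7, 10]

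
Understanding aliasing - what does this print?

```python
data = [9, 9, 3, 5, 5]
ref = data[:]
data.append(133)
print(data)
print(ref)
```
[9, 9, 3, 5, 5, 133]
[9, 9, 3, 5, 5]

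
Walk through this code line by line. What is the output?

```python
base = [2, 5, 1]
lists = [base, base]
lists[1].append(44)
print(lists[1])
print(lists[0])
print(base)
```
[2, 5, 1, 44]
[2, 5, 1, 44]
[2, 5, 1, 44]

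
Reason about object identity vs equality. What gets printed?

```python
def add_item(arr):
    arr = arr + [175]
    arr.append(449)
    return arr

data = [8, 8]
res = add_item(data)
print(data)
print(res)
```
[8, 8]
[8, 8, 175, 449]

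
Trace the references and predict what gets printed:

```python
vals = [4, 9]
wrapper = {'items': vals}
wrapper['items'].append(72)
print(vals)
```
[4, 9, 72]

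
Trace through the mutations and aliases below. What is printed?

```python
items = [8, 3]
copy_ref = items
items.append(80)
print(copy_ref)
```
[8, 3, 80]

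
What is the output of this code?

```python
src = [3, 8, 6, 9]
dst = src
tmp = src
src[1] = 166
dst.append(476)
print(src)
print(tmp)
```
[3, 166, 6, 9, 476]
[3, 166, 6, 9, 476]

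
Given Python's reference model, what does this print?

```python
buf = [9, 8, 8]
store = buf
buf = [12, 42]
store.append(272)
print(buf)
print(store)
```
[12, 42]
[9, 8, 8, 272]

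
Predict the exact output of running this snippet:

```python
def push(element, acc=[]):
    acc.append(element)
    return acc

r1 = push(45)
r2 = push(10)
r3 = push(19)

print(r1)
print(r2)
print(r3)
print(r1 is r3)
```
[45, 10, 19]
[45, 10, 19]
[45, 10, 19]
True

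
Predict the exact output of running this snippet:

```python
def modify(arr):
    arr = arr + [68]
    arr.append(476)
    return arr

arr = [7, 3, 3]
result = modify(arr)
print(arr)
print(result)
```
[7, 3, 3]
[7, 3, 3, 68, 476]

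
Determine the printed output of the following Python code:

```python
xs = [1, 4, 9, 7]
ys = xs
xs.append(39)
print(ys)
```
[1, 4, 9, 7, 39]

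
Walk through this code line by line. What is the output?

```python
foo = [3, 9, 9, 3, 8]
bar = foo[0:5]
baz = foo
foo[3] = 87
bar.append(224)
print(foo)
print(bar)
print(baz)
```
[3, 9, 9, 87, 8]
[3, 9, 9, 3, 8, 224]
[3, 9, 9, 87, 8]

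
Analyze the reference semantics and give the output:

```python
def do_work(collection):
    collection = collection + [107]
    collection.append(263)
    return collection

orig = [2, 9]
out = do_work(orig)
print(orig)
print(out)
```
[2, 9]
[2, 9, 107, 263]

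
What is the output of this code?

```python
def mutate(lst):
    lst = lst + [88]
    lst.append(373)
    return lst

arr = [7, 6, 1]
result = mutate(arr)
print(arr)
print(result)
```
[7, 6, 1]
[7, 6, 1, 88, 373]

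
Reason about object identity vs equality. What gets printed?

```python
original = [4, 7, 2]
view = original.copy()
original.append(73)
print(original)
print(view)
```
[4, 7, 2, 73]
[4, 7, 2]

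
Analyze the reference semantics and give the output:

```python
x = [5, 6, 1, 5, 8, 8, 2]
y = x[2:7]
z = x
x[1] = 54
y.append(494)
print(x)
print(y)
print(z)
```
[5, 54, 1, 5, 8, 8, 2]
[1, 5, 8, 8, 2, 494]
[5, 54, 1, 5, 8, 8, 2]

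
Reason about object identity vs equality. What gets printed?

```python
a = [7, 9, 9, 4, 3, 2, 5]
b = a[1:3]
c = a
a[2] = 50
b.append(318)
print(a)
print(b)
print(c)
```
[7, 9, 50, 4, 3, 2, 5]
[9, 9, 318]
[7, 9, 50, 4, 3, 2, 5]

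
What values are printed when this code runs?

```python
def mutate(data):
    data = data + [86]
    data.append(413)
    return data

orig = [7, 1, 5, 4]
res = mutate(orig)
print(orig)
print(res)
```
[7, 1, 5, 4]
[7, 1, 5, 4, 86, 413]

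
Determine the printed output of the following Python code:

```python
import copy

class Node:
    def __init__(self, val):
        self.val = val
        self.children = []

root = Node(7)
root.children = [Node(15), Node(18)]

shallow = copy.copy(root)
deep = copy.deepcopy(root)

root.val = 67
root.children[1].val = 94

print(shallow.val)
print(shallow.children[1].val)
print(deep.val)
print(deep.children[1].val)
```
7
94
7
18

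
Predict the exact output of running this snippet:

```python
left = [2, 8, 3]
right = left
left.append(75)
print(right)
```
[2, 8, 3, 75]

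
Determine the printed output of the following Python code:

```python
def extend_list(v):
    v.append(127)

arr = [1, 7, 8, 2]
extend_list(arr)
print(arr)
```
[1, 7, 8, 2, 127]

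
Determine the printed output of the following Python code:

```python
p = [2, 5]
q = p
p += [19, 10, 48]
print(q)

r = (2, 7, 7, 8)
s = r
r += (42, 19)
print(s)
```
[2, 5, 19, 10, 48]
(2, 7, 7, 8)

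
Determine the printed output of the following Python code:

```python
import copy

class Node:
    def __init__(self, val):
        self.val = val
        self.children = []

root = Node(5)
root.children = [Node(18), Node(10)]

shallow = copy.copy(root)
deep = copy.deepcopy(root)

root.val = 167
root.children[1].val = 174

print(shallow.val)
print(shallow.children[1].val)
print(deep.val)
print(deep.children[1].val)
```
5
174
5
10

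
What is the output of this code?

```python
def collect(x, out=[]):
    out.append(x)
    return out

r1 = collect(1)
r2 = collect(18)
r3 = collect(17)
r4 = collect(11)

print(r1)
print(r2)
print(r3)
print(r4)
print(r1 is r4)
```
[1, 18, 17, 11]
[1, 18, 17, 11]
[1, 18, 17, 11]
[1, 18, 17, 11]
True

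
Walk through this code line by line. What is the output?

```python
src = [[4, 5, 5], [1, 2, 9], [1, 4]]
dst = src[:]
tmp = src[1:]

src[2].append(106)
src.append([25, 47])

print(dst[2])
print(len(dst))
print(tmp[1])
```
[1, 4, 106]
3
[1, 4, 106]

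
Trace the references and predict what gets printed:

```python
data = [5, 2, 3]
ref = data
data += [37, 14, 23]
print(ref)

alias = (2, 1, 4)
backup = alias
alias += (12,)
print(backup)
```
[5, 2, 3, 37, 14, 23]
(2, 1, 4)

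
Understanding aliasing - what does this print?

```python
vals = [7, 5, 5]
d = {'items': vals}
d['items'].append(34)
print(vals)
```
[7, 5, 5, 34]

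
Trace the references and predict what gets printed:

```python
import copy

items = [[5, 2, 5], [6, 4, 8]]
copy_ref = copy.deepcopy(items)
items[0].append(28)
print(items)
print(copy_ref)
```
[[5, 2, 5, 28], [6, 4, 8]]
[[5, 2, 5], [6, 4, 8]]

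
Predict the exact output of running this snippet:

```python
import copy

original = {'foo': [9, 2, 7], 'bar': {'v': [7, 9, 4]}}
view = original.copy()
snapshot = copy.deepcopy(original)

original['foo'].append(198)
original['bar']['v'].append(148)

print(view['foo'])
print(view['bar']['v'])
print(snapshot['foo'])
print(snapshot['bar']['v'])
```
[9, 2, 7, 198]
[7, 9, 4, 148]
[9, 2, 7]
[7, 9, 4]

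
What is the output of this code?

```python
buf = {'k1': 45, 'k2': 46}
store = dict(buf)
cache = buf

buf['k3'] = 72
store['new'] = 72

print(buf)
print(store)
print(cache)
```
{'k1': 45, 'k2': 46, 'k3': 72}
{'k1': 45, 'k2': 46, 'new': 72}
{'k1': 45, 'k2': 46, 'k3': 72}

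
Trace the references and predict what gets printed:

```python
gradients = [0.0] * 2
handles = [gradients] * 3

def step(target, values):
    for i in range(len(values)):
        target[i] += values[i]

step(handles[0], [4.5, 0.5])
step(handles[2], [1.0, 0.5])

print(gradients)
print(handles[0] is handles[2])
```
[5.5, 1.0]
True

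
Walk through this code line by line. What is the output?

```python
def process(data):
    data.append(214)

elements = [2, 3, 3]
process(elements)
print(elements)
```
[2, 3, 3, 214]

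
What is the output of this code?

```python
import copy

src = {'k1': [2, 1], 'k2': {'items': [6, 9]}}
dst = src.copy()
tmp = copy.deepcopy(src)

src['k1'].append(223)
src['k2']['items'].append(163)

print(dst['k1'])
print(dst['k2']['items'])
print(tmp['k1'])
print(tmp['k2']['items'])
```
[2, 1, 223]
[6, 9, 163]
[2, 1]
[6, 9]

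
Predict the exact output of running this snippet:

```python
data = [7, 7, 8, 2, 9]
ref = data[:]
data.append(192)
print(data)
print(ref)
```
[7, 7, 8, 2, 9, 192]
[7, 7, 8, 2, 9]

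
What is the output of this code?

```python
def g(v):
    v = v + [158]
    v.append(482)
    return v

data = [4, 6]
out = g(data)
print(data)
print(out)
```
[4, 6]
[4, 6, 158, 482]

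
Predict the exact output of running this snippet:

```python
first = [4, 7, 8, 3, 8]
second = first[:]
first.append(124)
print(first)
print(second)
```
[4, 7, 8, 3, 8, 124]
[4, 7, 8, 3, 8]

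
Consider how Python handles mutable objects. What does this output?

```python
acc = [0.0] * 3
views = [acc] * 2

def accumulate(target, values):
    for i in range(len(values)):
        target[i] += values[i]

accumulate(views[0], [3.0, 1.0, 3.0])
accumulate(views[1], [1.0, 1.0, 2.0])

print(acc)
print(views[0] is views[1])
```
[4.0, 2.0, 5.0]
True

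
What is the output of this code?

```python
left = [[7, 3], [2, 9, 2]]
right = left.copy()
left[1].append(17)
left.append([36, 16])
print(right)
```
[[7, 3], [2, 9, 2, 17]]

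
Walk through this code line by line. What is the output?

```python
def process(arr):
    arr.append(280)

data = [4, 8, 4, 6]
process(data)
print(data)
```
[4, 8, 4, 6, 280]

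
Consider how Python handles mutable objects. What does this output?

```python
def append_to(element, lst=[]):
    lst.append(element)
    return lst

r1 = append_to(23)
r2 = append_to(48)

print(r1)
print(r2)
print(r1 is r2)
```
[23, 48]
[23, 48]
True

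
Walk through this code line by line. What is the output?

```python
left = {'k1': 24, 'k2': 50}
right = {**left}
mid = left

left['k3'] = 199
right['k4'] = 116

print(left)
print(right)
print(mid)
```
{'k1': 24, 'k2': 50, 'k3': 199}
{'k1': 24, 'k2': 50, 'k4': 116}
{'k1': 24, 'k2': 50, 'k3': 199}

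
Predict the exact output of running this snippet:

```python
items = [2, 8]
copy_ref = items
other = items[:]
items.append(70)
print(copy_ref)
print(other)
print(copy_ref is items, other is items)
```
[2, 8, 70]
[2, 8]
True False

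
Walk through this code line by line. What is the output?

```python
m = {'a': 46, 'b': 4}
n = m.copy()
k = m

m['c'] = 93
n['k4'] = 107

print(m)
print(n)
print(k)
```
{'a': 46, 'b': 4, 'c': 93}
{'a': 46, 'b': 4, 'k4': 107}
{'a': 46, 'b': 4, 'c': 93}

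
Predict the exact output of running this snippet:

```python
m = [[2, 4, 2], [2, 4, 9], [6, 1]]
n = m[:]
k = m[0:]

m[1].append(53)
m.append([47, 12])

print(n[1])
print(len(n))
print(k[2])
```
[2, 4, 9, 53]
3
[6, 1]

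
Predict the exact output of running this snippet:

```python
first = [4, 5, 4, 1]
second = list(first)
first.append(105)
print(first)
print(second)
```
[4, 5, 4, 1, 105]
[4, 5, 4, 1]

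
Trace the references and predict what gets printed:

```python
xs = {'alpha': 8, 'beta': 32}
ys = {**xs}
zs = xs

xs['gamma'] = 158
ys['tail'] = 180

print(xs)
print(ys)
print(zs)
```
{'alpha': 8, 'beta': 32, 'gamma': 158}
{'alpha': 8, 'beta': 32, 'tail': 180}
{'alpha': 8, 'beta': 32, 'gamma': 158}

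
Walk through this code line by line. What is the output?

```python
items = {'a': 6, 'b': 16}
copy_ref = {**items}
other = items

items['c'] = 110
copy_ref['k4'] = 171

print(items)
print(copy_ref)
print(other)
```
{'a': 6, 'b': 16, 'c': 110}
{'a': 6, 'b': 16, 'k4': 171}
{'a': 6, 'b': 16, 'c': 110}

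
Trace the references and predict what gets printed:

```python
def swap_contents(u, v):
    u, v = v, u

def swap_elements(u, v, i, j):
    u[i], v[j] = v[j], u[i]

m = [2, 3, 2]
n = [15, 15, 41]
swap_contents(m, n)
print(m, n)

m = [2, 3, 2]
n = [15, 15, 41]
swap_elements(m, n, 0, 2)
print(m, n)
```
[2, 3, 2] [15, 15, 41]
[41, 3, 2] [15, 15, 2]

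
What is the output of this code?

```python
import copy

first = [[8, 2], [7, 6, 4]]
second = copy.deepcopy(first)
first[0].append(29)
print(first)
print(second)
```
[[8, 2, 29], [7, 6, 4]]
[[8, 2], [7, 6, 4]]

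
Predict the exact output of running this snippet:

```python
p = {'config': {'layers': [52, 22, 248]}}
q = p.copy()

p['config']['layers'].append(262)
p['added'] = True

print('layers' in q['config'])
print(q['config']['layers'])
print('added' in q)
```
True
[52, 22, 248, 262]
False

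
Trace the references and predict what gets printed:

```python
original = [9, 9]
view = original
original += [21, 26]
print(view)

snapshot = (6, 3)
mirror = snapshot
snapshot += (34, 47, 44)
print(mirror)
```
[9, 9, 21, 26]
(6, 3)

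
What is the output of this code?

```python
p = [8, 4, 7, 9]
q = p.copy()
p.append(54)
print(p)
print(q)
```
[8, 4, 7, 9, 54]
[8, 4, 7, 9]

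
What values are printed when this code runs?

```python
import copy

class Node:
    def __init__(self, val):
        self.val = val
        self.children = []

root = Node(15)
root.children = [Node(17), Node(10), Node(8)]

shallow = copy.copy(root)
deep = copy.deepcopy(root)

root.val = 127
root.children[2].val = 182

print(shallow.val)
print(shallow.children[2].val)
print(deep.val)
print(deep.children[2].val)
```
15
182
15
8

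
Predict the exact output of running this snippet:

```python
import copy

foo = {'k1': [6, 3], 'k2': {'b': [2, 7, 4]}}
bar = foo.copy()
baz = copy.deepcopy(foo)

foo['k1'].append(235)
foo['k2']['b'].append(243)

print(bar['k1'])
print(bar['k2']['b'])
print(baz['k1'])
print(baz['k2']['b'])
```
[6, 3, 235]
[2, 7, 4, 243]
[6, 3]
[2, 7, 4]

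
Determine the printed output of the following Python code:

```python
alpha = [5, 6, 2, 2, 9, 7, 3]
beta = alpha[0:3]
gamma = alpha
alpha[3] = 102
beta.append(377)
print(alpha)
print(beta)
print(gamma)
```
[5, 6, 2, 102, 9, 7, 3]
[5, 6, 2, 377]
[5, 6, 2, 102, 9, 7, 3]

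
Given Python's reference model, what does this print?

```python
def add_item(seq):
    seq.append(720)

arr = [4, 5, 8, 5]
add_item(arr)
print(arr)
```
[4, 5, 8, 5, 720]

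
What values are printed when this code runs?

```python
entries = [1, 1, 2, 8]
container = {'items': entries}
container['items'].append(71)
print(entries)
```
[1, 1, 2, 8, 71]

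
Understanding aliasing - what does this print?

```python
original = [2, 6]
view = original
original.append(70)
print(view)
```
[2, 6, 70]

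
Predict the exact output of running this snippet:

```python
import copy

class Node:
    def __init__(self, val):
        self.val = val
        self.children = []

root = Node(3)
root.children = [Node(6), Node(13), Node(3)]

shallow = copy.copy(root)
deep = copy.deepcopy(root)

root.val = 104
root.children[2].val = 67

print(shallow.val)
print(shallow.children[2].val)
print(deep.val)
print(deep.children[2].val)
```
3
67
3
3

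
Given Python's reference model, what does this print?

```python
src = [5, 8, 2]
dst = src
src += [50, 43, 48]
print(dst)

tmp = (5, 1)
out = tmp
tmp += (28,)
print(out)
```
[5, 8, 2, 50, 43, 48]
(5, 1)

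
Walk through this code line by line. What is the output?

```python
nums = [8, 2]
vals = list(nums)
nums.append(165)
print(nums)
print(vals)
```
[8, 2, 165]
[8, 2]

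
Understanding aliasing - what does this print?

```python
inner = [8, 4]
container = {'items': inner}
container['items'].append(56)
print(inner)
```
[8, 4, 56]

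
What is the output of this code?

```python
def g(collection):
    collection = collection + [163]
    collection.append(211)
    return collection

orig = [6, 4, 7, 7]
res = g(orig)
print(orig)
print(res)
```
[6, 4, 7, 7]
[6, 4, 7, 7, 163, 211]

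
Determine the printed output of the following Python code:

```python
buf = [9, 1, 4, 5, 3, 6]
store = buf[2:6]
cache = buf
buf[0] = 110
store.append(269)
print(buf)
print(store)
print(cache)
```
[110, 1, 4, 5, 3, 6]
[4, 5, 3, 6, 269]
[110, 1, 4, 5, 3, 6]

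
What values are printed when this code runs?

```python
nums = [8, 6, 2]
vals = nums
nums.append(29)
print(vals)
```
[8, 6, 2, 29]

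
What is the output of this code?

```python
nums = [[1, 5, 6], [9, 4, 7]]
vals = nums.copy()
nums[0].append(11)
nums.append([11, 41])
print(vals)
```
[[1, 5, 6, 11], [9, 4, 7]]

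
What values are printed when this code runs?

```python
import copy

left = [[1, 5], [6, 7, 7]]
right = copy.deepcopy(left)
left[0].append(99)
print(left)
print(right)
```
[[1, 5, 99], [6, 7, 7]]
[[1, 5], [6, 7, 7]]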